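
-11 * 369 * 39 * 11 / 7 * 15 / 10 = -5223933 / 14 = -373138.07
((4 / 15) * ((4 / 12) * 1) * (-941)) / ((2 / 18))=-3764 / 5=-752.80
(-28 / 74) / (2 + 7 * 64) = -7 / 8325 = -0.00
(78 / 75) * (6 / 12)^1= 13 / 25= 0.52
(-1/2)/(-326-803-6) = 1/2270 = 0.00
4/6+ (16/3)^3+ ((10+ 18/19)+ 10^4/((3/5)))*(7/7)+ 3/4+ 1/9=34536895/2052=16830.85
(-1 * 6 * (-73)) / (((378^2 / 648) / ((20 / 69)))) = 5840 / 10143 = 0.58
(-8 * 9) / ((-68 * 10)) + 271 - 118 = 13014 / 85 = 153.11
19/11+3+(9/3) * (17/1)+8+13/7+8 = 5666/77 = 73.58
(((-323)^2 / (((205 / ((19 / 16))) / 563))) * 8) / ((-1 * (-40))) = 1116007313 / 16400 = 68049.23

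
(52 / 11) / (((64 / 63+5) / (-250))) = -819000 / 4169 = -196.45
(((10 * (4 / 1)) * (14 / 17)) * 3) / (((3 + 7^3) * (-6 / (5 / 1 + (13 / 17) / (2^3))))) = -24255 / 99994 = -0.24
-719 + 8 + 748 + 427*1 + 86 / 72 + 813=46015 / 36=1278.19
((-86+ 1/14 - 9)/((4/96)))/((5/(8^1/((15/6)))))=-255168/175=-1458.10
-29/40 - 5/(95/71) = -3391/760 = -4.46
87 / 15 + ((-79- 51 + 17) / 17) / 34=16197 / 2890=5.60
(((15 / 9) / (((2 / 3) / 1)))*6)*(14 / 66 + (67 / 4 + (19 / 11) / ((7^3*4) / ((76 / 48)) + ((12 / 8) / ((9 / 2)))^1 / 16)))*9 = 79635126825 / 34772804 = 2290.16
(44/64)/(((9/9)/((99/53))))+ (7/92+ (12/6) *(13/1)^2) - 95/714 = 2362014791/6962928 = 339.23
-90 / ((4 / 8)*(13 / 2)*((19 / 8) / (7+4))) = -31680 / 247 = -128.26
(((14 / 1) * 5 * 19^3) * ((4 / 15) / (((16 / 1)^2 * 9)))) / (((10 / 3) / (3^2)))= 48013 / 320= 150.04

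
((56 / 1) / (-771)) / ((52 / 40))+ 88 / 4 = 219946 / 10023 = 21.94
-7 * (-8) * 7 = 392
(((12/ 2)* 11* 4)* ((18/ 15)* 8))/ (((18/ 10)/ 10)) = 14080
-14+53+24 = 63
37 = 37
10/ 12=0.83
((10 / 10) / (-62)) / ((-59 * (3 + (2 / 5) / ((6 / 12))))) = 0.00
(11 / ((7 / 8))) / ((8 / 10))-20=-30 / 7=-4.29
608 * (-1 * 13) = -7904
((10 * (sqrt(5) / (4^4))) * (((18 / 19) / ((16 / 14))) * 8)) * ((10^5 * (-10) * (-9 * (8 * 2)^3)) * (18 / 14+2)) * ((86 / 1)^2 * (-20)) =-88183987200000000 * sqrt(5) / 19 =-10378178416114281.19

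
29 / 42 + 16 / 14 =11 / 6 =1.83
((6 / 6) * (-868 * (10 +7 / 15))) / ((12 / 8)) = -272552 / 45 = -6056.71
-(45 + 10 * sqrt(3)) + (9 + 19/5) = -161/5 -10 * sqrt(3) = -49.52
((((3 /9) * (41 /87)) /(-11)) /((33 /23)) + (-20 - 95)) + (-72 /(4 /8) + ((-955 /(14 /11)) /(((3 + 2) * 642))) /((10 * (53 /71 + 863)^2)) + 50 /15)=-303268096645803534569 /1186139337719101920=-255.68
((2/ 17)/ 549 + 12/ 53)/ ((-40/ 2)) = -56051/ 4946490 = -0.01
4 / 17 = 0.24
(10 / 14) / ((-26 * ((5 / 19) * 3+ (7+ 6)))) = -95 / 47684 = -0.00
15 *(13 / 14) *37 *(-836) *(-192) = 579047040 / 7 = 82721005.71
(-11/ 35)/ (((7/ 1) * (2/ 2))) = -11/ 245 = -0.04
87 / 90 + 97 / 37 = 3983 / 1110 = 3.59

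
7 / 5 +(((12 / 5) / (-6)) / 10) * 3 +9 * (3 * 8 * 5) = 27032 / 25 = 1081.28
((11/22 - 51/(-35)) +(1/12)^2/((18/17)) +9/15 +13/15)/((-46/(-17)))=5290451/4173120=1.27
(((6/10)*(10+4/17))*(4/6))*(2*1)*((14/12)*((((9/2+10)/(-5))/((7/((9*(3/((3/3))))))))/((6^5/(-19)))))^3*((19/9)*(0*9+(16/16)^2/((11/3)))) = 92173567201/603049328640000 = 0.00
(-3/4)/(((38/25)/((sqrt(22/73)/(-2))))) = 75 * sqrt(1606)/22192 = 0.14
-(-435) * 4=1740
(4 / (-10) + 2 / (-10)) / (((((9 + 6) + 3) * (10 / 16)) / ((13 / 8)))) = -0.09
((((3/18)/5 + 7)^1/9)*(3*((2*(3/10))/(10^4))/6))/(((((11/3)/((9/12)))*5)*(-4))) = -211/880000000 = -0.00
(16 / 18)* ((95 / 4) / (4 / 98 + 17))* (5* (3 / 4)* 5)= 23275 / 1002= 23.23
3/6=1/2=0.50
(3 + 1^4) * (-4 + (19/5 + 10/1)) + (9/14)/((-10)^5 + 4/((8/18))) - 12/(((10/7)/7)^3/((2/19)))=-363753080653/3324700750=-109.41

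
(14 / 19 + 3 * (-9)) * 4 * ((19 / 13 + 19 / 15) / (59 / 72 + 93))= -191616 / 62725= -3.05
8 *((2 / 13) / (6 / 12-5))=-32 / 117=-0.27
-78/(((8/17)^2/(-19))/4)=214149/8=26768.62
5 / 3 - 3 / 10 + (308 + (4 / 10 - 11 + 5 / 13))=116669 / 390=299.15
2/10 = 1/5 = 0.20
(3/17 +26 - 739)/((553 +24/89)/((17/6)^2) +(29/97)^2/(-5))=-862548152030/83373911059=-10.35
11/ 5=2.20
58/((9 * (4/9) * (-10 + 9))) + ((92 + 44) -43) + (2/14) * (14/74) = 5811/74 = 78.53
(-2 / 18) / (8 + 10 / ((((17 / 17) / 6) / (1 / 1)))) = -1 / 612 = -0.00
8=8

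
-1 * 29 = -29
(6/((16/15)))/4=45/32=1.41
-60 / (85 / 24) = -288 / 17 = -16.94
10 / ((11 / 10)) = 100 / 11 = 9.09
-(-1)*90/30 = 3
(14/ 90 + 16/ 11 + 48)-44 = 2777/ 495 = 5.61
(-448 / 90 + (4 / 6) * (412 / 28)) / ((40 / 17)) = 12937 / 6300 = 2.05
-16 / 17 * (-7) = 112 / 17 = 6.59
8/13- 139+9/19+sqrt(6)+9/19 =-33947/247+sqrt(6) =-134.99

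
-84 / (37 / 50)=-4200 / 37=-113.51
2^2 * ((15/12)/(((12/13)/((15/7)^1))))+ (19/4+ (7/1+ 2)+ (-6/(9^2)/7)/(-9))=86269/3402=25.36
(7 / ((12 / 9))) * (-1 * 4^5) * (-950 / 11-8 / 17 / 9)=260624896 / 561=464572.01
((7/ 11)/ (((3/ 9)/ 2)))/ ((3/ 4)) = 56/ 11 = 5.09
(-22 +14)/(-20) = 2/5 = 0.40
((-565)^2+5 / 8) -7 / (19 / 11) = 48521679 / 152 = 319221.57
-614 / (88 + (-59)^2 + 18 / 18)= -307 / 1785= -0.17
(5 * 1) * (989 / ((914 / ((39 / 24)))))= 64285 / 7312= 8.79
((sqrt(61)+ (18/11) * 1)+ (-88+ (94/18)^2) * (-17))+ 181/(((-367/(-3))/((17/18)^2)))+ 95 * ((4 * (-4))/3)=sqrt(61)+ 691496825/1307988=536.48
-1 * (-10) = 10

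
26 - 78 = -52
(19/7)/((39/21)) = 19/13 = 1.46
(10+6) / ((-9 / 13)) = -208 / 9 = -23.11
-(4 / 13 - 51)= 659 / 13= 50.69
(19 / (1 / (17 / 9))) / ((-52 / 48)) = -1292 / 39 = -33.13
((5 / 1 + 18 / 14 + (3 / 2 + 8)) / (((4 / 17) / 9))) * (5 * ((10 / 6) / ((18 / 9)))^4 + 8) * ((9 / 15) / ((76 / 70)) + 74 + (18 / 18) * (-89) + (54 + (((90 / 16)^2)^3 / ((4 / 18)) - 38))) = 71982286686528165571 / 80329310208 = 896089939.03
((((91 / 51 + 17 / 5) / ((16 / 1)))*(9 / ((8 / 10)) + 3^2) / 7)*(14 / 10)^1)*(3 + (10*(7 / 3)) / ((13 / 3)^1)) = 1945323 / 176800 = 11.00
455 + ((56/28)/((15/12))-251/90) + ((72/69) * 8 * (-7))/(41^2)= 1578991949/3479670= 453.78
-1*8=-8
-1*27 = -27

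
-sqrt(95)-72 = -81.75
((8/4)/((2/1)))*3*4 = 12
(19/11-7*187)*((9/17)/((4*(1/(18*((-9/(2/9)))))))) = 23586795/187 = 126132.59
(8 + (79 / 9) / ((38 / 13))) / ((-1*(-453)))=3763 / 154926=0.02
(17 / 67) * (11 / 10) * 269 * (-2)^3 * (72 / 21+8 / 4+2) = -4461.84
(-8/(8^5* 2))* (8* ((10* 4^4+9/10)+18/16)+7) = -25629/10240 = -2.50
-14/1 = -14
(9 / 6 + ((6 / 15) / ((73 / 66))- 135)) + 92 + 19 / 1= -16161 / 730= -22.14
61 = 61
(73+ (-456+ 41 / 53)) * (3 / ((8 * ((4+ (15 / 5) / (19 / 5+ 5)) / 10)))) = -3342570 / 10123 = -330.20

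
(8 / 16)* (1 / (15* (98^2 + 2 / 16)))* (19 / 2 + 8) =14 / 230499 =0.00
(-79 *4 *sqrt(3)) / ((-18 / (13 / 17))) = 23.25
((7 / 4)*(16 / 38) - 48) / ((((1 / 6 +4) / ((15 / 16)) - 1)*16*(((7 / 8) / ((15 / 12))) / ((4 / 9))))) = -2245 / 4123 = -0.54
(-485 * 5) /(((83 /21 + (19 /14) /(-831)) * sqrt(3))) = -9404150 * sqrt(3) /45963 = -354.38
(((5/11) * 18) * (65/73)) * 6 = 35100/803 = 43.71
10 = 10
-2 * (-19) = 38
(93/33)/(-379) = -31/4169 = -0.01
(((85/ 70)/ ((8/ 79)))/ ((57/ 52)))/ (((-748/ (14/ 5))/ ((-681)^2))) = -18990.53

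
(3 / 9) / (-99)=-0.00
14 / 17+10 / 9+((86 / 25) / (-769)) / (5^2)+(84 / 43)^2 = 781891025858 / 135967370625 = 5.75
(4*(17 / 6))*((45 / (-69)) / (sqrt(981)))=-170*sqrt(109) / 7521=-0.24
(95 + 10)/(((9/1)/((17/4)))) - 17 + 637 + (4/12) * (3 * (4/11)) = 669.95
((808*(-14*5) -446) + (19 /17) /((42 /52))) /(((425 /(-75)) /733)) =14917024984 /2023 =7373714.77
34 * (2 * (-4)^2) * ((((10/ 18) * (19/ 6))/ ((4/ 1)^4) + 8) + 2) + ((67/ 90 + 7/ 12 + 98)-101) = 11756669/ 1080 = 10885.80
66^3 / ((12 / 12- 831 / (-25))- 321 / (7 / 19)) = -50311800 / 146483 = -343.47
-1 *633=-633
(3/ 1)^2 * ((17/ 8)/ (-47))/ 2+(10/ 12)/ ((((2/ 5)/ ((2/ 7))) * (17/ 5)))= -7621/ 268464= -0.03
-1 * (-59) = 59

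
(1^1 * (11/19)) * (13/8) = 143/152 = 0.94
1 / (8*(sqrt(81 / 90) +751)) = 3755 / 22560004 - 3*sqrt(10) / 45120008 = 0.00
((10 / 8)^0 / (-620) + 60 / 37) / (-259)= -5309 / 848780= -0.01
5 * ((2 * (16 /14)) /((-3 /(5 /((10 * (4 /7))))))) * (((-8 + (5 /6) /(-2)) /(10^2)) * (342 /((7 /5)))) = 1919 /28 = 68.54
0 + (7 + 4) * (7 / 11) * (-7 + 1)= -42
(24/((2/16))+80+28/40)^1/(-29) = -2727/290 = -9.40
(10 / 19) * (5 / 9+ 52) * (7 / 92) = 2.10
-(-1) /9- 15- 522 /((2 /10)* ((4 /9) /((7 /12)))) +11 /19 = -4705831 /1368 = -3439.93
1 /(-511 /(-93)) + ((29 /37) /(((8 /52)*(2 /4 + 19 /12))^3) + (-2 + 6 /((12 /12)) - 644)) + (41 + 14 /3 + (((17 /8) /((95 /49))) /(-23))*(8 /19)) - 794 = -10039916502974633 /7358663484375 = -1364.37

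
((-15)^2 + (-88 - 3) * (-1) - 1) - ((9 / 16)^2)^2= 314.90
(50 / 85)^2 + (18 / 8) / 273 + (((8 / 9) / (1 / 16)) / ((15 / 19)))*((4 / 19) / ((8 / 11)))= 79089029 / 14201460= 5.57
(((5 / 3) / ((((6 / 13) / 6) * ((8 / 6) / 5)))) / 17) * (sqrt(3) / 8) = 325 * sqrt(3) / 544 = 1.03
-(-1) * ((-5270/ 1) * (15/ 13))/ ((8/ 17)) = -671925/ 52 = -12921.63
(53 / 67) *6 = 318 / 67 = 4.75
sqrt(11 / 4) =sqrt(11) / 2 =1.66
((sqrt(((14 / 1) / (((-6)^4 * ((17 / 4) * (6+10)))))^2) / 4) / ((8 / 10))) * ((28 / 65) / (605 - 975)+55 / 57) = 0.00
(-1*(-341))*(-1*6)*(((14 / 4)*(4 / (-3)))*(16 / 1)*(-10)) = -1527680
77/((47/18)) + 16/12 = 4346/141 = 30.82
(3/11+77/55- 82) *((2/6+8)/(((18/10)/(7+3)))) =-1104500/297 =-3718.86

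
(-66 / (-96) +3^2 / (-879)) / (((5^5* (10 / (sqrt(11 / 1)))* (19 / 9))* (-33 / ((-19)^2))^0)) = 1143* sqrt(11) / 111340000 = 0.00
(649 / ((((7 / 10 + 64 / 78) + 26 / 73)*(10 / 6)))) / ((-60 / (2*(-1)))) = 1847703 / 267145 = 6.92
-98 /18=-49 /9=-5.44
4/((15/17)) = 68/15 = 4.53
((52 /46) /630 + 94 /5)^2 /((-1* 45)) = -18555615961 /2362051125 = -7.86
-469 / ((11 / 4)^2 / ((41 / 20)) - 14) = 76916 / 1691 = 45.49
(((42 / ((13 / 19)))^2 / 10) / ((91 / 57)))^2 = 6722103660804 / 120670225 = 55706.40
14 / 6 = 7 / 3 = 2.33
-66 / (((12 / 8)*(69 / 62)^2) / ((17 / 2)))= -1437656 / 4761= -301.97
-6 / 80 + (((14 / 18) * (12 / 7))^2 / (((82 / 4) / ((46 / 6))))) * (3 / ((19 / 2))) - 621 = -174115393 / 280440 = -620.87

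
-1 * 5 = -5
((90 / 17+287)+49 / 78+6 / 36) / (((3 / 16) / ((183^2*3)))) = 34706749344 / 221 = 157044114.68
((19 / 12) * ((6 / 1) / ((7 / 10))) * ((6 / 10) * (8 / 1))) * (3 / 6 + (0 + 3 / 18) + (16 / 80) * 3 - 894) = -290776 / 5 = -58155.20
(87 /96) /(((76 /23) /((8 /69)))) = 29 /912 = 0.03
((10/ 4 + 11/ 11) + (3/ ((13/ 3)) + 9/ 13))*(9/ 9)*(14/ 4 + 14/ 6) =28.49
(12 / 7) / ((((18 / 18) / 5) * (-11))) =-60 / 77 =-0.78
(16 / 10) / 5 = 8 / 25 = 0.32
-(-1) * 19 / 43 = 19 / 43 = 0.44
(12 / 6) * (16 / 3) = 32 / 3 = 10.67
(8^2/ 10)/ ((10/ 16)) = 256/ 25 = 10.24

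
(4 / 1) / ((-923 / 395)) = -1.71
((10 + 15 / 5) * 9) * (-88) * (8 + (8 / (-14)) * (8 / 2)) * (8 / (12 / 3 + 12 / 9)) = -617760 / 7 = -88251.43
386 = 386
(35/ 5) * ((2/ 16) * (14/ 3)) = 49/ 12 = 4.08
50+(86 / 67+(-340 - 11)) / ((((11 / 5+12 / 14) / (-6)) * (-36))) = 30.93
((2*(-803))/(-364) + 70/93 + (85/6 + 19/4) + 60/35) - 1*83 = -645493/11284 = -57.20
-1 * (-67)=67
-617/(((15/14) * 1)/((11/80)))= -47509/600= -79.18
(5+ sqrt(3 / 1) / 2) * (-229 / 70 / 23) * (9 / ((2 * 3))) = -687 / 644- 687 * sqrt(3) / 6440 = -1.25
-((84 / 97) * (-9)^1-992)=96980 / 97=999.79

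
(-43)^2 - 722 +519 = 1646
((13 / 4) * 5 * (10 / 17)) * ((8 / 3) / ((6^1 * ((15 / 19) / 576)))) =3099.61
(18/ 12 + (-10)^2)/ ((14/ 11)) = 319/ 4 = 79.75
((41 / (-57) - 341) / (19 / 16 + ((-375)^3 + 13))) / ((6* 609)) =155824 / 87867257610447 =0.00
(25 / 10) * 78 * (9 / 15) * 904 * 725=76681800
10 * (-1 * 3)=-30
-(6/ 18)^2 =-1/ 9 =-0.11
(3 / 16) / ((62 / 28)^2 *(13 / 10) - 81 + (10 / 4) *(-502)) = -245 / 1737378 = -0.00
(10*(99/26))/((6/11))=1815/26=69.81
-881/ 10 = -88.10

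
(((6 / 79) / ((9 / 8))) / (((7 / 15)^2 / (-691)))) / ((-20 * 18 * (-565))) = -1382 / 1312269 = -0.00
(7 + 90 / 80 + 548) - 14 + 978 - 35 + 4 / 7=83199 / 56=1485.70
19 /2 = 9.50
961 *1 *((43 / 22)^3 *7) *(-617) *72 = -2969986449717 / 1331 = -2231394778.15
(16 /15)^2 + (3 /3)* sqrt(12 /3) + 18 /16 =7673 /1800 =4.26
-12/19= -0.63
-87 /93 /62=-29 /1922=-0.02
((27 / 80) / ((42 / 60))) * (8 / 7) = 27 / 49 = 0.55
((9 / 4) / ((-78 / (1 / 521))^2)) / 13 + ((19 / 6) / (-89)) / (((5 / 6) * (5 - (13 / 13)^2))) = -45323046207 / 4246053844240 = -0.01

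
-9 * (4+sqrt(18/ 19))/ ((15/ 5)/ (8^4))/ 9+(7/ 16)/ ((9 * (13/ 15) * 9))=-30670813/ 5616 - 4096 * sqrt(38)/ 19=-6790.24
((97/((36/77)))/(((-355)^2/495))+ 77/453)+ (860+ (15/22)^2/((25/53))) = 1190865292603/1381561665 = 861.97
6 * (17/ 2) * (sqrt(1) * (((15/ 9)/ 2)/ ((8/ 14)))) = 595/ 8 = 74.38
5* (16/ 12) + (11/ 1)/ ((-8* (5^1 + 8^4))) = 72903/ 10936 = 6.67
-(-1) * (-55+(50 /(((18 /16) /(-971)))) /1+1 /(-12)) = -1555583 /36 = -43210.64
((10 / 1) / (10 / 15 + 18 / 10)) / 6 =0.68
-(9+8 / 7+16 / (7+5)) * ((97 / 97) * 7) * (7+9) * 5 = -6426.67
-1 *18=-18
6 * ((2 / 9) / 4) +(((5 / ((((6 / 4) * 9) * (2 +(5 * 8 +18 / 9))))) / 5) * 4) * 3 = 35 / 99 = 0.35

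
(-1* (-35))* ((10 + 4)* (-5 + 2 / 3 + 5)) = 326.67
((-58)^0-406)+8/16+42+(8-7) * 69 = -587/2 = -293.50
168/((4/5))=210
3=3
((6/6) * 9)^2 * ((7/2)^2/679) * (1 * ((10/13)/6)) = 0.19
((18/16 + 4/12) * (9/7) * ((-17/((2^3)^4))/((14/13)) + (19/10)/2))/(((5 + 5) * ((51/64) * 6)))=271279/7311360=0.04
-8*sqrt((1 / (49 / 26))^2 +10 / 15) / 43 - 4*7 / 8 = -7 / 2 - 8*sqrt(20490) / 6321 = -3.68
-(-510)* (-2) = -1020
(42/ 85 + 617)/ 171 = 52487/ 14535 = 3.61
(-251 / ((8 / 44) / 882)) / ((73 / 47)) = -57227247 / 73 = -783934.89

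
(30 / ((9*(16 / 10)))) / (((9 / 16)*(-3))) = -100 / 81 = -1.23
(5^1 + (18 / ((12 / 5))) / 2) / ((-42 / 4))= -5 / 6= -0.83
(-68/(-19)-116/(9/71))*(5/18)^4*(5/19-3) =316615000/21316689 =14.85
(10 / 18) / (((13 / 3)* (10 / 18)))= 3 / 13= 0.23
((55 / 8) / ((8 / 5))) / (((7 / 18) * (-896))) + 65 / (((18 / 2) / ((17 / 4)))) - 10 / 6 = 52411645 / 1806336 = 29.02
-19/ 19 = -1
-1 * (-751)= 751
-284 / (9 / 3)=-284 / 3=-94.67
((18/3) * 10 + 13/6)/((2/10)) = 1865/6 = 310.83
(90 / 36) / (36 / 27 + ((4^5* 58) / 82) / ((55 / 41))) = 825 / 178616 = 0.00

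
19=19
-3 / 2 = -1.50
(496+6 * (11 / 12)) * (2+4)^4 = 649944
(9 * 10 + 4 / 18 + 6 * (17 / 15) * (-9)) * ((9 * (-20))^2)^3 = 987110323200000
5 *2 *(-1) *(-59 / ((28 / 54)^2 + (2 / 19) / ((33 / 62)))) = 44946495 / 35548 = 1264.39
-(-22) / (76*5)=11 / 190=0.06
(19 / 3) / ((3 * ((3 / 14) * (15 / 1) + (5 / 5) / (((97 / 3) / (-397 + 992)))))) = 1358 / 13905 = 0.10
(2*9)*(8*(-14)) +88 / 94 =-94708 / 47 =-2015.06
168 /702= 28 /117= 0.24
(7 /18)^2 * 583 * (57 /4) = 542773 /432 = 1256.42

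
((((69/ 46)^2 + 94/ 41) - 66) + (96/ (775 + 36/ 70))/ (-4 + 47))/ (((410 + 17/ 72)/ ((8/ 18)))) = -94105149848/ 1413437280533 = -0.07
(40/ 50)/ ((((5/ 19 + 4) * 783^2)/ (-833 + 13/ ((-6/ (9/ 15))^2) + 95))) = -1401953/ 6207526125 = -0.00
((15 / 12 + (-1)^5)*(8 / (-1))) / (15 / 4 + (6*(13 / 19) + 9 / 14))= -0.24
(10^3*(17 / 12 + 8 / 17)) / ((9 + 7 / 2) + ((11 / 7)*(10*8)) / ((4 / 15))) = 53900 / 13821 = 3.90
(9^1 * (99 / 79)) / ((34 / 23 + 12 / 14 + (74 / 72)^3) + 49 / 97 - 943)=-649206436032 / 54054507521101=-0.01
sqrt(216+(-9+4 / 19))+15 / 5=3+sqrt(74803) / 19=17.39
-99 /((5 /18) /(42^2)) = -3143448 /5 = -628689.60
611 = 611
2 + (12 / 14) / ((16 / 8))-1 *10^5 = -699983 / 7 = -99997.57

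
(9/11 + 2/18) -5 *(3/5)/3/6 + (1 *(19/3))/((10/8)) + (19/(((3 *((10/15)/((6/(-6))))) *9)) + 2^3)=6323/495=12.77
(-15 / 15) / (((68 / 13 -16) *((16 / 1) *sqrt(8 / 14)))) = 13 *sqrt(7) / 4480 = 0.01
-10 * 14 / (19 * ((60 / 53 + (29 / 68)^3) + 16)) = -2333085440 / 5449140587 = -0.43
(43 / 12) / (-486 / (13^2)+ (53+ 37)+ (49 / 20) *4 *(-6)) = 36335 / 287208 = 0.13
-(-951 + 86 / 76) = 36095 / 38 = 949.87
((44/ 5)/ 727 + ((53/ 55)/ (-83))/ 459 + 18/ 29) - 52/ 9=-227285643637/ 44175947805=-5.15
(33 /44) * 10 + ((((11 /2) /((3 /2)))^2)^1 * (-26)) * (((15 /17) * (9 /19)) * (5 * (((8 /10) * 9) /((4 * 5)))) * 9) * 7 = -10697847 /646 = -16560.13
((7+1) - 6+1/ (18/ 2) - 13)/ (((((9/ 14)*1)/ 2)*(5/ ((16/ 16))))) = -2744/ 405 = -6.78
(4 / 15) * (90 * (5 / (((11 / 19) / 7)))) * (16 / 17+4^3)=17619840 / 187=94223.74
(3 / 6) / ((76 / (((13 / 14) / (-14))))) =-13 / 29792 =-0.00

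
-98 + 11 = -87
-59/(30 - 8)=-59/22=-2.68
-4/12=-1/3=-0.33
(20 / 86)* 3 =30 / 43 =0.70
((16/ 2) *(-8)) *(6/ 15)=-128/ 5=-25.60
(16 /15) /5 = 16 /75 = 0.21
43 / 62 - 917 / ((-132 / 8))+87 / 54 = 177635 / 3069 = 57.88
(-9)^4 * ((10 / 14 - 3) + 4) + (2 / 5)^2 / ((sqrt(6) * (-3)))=78732 / 7 - 2 * sqrt(6) / 225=11247.41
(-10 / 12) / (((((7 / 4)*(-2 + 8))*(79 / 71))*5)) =-71 / 4977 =-0.01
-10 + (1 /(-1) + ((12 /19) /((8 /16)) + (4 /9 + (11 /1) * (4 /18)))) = -1171 /171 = -6.85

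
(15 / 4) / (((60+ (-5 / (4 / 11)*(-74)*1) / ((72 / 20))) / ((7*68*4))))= 51408 / 2467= 20.84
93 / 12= 31 / 4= 7.75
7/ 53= 0.13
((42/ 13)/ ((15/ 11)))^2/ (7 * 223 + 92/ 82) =972356/ 270598575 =0.00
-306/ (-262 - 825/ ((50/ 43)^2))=30600/ 87217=0.35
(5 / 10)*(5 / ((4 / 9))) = 5.62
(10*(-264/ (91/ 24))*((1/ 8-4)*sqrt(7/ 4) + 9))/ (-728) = 71280/ 8281-15345*sqrt(7)/ 8281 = 3.70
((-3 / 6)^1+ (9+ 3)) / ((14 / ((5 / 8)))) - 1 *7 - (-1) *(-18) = -24.49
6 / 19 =0.32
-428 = -428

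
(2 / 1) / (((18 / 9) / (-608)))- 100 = -708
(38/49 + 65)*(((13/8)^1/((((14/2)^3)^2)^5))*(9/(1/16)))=754182/1104427674243920646305299201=0.00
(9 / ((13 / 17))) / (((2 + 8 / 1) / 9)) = 1377 / 130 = 10.59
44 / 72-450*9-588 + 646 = -71845 / 18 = -3991.39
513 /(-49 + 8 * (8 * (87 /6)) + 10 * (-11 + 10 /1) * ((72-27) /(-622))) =53181 /91198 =0.58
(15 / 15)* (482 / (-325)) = -482 / 325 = -1.48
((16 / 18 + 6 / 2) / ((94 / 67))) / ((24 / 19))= 44555 / 20304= 2.19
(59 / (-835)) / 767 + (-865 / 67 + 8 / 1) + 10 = 3701488 / 727285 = 5.09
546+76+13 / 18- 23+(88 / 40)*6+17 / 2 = 27964 / 45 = 621.42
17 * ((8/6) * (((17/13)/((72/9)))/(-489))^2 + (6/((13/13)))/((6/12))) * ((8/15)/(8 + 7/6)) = 395708913521/33339445425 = 11.87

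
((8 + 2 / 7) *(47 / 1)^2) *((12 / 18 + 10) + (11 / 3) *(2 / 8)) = 8904479 / 42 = 212011.40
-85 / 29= -2.93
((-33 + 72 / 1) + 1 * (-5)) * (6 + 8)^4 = 1306144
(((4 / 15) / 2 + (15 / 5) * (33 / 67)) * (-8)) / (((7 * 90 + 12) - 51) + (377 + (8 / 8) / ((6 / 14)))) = -12952 / 975185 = -0.01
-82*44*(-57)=205656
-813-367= -1180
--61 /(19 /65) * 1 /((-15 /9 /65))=-154635 /19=-8138.68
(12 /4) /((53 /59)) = 177 /53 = 3.34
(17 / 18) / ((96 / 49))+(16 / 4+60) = 111425 / 1728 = 64.48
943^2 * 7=6224743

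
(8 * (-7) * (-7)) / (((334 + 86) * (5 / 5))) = 14 / 15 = 0.93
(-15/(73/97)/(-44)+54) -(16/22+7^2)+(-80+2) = -235357/3212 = -73.27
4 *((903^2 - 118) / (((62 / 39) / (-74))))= -4705859652 / 31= -151801924.26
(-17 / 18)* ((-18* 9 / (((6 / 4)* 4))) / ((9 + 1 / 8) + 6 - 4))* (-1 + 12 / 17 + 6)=1164 / 89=13.08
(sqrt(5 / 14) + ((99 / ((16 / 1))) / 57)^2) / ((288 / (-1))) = -sqrt(70) / 4032 - 121 / 2957312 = -0.00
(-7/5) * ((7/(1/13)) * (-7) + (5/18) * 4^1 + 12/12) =39998/45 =888.84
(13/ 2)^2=42.25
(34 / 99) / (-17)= -2 / 99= -0.02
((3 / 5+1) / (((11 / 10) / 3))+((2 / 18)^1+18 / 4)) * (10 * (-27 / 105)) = -1777 / 77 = -23.08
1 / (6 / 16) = 8 / 3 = 2.67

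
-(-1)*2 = 2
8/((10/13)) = 10.40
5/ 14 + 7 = 103/ 14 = 7.36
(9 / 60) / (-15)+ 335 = 33499 / 100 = 334.99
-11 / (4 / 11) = -121 / 4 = -30.25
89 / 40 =2.22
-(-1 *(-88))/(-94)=44/47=0.94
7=7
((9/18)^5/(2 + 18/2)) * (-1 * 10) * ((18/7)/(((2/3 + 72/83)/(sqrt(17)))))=-11205 * sqrt(17)/235312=-0.20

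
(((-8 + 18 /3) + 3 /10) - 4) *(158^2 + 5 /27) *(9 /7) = -12806627 /70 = -182951.81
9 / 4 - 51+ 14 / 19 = -3649 / 76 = -48.01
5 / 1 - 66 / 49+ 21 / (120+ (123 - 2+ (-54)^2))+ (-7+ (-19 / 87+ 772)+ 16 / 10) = 7402457284 / 9613065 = 770.04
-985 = -985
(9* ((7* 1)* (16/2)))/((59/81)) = 40824/59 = 691.93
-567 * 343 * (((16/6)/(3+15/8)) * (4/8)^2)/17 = -345744/221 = -1564.45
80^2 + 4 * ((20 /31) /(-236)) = 11705580 /1829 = 6399.99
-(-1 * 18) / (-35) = -18 / 35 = -0.51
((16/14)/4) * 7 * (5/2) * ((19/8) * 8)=95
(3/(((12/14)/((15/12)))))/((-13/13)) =-35/8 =-4.38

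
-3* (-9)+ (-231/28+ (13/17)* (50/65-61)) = -1857/68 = -27.31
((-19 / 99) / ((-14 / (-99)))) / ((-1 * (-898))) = -0.00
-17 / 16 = -1.06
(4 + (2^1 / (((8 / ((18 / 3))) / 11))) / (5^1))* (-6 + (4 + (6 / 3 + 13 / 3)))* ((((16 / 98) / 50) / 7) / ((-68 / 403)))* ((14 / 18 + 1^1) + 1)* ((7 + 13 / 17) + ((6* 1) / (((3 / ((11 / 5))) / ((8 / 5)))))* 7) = -4636022534 / 334553625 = -13.86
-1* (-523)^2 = -273529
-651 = -651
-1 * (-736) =736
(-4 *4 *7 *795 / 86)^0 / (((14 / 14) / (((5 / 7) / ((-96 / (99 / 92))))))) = -0.01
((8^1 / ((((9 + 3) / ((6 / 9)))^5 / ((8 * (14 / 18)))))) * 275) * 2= 7700 / 531441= 0.01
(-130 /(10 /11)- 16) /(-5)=159 /5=31.80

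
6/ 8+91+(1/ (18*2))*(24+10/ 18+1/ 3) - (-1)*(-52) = 40.44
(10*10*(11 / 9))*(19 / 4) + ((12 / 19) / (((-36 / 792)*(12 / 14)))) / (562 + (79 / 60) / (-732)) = 2450279207035 / 4220786331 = 580.53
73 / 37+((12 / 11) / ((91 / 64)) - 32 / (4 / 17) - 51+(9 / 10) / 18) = -136451563 / 740740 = -184.21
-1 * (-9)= 9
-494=-494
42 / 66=7 / 11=0.64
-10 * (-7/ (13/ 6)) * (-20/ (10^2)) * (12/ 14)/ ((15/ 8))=-192/ 65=-2.95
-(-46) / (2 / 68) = 1564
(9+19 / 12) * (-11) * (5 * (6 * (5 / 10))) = -6985 / 4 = -1746.25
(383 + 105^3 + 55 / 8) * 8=9264119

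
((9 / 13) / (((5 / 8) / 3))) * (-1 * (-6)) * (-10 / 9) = -288 / 13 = -22.15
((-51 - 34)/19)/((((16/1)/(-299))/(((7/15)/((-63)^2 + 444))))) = 35581/4024656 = 0.01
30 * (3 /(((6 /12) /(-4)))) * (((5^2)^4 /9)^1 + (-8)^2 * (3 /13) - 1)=-406378880 /13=-31259913.85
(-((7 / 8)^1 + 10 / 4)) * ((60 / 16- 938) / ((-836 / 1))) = -100899 / 26752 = -3.77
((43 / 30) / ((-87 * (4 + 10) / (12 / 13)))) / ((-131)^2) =-43 / 679318185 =-0.00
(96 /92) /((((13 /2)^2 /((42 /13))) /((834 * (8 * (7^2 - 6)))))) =1156764672 /50531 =22892.18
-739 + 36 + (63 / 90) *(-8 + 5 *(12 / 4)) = -6981 / 10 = -698.10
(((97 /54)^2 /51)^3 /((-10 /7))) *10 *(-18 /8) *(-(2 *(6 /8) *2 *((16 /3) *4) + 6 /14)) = -375670374222979 /1461808790366976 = -0.26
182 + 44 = 226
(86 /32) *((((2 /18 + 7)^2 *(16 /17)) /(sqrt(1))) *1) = 127.91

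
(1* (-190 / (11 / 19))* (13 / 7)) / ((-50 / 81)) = 380133 / 385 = 987.36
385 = 385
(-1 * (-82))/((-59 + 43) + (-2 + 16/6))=-123/23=-5.35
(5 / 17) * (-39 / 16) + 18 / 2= 2253 / 272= 8.28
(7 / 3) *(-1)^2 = 7 / 3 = 2.33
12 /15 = 4 /5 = 0.80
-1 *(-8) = 8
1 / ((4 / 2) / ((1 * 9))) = 9 / 2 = 4.50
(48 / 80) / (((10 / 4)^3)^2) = 192 / 78125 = 0.00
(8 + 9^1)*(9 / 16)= 153 / 16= 9.56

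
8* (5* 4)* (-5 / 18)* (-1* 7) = 2800 / 9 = 311.11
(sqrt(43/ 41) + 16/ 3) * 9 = 9 * sqrt(1763)/ 41 + 48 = 57.22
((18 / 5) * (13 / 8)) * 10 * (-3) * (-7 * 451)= 1108107 / 2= 554053.50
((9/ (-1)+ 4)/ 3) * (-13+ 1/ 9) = 580/ 27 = 21.48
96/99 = 32/33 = 0.97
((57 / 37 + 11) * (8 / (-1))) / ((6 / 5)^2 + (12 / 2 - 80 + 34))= 23200 / 8917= 2.60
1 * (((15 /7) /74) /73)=0.00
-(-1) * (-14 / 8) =-7 / 4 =-1.75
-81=-81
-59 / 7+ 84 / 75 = -1279 / 175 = -7.31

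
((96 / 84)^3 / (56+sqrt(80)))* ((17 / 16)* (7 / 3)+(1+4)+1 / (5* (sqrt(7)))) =-2872* sqrt(5) / 196539 -128* sqrt(35) / 2292955+256* sqrt(7) / 327565+5744 / 28077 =0.17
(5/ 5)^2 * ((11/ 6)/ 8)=11/ 48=0.23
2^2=4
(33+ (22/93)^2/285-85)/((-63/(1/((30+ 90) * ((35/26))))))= 416577512/81528717375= 0.01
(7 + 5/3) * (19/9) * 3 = 54.89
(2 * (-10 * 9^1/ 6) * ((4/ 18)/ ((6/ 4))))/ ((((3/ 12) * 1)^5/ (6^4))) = -5898240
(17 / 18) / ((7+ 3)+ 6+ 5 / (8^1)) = 68 / 1197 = 0.06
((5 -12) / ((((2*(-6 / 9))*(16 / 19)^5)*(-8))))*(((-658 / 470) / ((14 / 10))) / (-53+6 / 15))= -259990395 / 8824815616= -0.03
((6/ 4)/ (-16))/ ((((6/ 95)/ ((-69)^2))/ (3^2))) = -63603.98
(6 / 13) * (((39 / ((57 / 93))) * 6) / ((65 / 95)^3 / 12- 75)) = -14503536 / 6170903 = -2.35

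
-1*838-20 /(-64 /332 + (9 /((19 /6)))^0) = -862.78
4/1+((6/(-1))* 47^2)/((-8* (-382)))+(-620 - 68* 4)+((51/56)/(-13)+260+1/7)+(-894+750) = -53968995/69524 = -776.26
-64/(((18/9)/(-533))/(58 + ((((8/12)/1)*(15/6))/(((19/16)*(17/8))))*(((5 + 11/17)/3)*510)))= 3812595904/323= 11803702.49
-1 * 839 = -839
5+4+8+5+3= 25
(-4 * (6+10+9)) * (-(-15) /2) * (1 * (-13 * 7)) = 68250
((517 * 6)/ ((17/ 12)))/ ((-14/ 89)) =-1656468/ 119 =-13919.90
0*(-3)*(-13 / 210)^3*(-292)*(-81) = 0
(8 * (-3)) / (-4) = 6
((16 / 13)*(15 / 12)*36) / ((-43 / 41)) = -29520 / 559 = -52.81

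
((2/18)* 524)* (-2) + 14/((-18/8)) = -368/3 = -122.67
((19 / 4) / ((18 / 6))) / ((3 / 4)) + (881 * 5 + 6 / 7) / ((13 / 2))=679.94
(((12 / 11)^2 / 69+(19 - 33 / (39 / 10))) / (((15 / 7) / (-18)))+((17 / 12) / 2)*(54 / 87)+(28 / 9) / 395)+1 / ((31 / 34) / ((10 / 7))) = -280543700515301 / 3237530636340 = -86.65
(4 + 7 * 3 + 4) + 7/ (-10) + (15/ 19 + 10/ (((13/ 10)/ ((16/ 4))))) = 147851/ 2470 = 59.86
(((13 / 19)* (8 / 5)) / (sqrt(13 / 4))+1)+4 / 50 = 16* sqrt(13) / 95+27 / 25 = 1.69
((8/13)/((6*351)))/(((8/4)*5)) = 2/68445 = 0.00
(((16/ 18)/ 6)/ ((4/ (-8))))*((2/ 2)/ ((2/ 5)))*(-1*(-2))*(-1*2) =80/ 27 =2.96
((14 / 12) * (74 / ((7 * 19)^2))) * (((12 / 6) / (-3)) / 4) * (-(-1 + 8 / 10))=-37 / 227430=-0.00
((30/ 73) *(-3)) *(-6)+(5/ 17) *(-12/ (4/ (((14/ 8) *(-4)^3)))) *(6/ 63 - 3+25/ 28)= -237560/ 1241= -191.43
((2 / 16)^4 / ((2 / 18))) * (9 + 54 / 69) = 2025 / 94208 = 0.02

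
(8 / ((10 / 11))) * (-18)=-792 / 5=-158.40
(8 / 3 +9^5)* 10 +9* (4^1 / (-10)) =8857696 / 15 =590513.07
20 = 20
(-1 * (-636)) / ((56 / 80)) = 908.57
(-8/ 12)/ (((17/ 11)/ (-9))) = 66/ 17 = 3.88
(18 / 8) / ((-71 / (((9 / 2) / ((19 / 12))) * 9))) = -2187 / 2698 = -0.81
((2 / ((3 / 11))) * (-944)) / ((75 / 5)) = -20768 / 45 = -461.51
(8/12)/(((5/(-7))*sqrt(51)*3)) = -14*sqrt(51)/2295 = -0.04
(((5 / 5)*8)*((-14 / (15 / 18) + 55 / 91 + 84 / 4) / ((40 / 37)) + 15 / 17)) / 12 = 823997 / 232050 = 3.55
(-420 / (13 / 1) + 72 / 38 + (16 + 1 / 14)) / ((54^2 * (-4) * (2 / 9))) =16531 / 2987712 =0.01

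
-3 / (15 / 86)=-86 / 5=-17.20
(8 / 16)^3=0.12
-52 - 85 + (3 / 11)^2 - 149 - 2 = -34839 / 121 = -287.93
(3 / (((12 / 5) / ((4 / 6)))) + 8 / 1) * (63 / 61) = 1113 / 122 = 9.12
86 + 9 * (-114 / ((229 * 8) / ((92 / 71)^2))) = 98191946 / 1154389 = 85.06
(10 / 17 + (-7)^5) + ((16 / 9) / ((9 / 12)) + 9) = -7708924 / 459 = -16795.04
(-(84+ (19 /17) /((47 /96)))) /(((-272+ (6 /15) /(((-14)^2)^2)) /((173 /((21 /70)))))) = 3818108616000 /20872180321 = 182.93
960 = 960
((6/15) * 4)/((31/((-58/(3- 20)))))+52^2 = 7125504/2635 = 2704.18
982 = 982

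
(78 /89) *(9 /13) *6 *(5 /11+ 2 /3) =3996 /979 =4.08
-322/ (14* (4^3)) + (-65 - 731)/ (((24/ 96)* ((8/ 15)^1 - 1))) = 6822.50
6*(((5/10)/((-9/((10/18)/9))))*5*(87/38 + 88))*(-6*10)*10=8577500/1539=5573.42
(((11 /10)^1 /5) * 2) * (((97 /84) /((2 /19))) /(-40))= -20273 /168000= -0.12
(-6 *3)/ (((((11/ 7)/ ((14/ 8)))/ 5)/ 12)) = -13230/ 11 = -1202.73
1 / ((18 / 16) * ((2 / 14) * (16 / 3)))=7 / 6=1.17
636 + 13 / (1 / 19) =883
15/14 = 1.07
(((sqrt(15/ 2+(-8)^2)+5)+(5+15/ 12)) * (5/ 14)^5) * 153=478125 * sqrt(286)/ 1075648+21515625/ 2151296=17.52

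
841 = 841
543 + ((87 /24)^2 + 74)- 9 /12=40281 /64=629.39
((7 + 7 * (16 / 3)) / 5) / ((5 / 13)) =23.05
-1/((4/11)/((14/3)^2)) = -539/9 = -59.89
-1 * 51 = -51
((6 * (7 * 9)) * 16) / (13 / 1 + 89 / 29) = 376.38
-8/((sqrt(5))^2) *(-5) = 8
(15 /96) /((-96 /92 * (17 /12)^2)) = -345 /4624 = -0.07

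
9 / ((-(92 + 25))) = -1 / 13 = -0.08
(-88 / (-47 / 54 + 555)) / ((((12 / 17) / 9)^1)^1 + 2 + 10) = -2754 / 209461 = -0.01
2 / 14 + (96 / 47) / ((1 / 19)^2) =242639 / 329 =737.50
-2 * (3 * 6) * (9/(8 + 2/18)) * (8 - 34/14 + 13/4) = -180063/511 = -352.37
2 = 2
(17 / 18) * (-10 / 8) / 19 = -85 / 1368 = -0.06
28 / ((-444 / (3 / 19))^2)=7 / 1976836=0.00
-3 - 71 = -74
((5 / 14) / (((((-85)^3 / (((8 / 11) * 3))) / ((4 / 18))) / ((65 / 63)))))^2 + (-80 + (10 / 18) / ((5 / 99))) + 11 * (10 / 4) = -10607589091086194443 / 255604556411716050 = -41.50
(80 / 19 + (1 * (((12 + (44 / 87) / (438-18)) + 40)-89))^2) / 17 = 2177106358864 / 26953776675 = 80.77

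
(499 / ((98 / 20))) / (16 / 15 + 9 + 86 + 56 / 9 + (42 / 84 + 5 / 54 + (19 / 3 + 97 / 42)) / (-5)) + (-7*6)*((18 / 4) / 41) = -39182481 / 10896529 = -3.60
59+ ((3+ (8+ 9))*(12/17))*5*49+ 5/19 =1136342/323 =3518.09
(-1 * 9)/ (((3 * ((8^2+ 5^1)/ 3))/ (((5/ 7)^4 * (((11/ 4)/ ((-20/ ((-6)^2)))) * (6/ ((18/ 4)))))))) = 12375/ 55223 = 0.22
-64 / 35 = -1.83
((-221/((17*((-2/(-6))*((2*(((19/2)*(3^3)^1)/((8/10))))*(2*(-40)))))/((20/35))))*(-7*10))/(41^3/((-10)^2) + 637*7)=-520/88034391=-0.00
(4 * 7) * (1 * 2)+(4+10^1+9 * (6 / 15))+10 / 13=4834 / 65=74.37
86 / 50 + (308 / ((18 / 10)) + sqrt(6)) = sqrt(6) + 38887 / 225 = 175.28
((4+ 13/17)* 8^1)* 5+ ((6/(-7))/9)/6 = 204103/1071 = 190.57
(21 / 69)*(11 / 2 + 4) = 2.89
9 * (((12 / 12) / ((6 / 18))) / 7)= 27 / 7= 3.86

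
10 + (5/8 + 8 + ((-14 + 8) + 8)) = 165/8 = 20.62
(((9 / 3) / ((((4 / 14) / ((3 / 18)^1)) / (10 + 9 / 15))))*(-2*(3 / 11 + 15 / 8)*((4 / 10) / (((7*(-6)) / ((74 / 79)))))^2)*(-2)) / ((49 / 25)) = 0.01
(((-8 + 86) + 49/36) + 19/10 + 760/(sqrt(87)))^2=1111652 * sqrt(87)/783 + 12442604741/939600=26484.85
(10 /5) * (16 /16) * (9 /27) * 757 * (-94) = -142316 /3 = -47438.67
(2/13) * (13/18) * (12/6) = 2/9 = 0.22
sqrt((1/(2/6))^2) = 3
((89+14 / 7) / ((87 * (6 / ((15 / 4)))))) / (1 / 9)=1365 / 232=5.88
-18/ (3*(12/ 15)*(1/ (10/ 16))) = -75/ 16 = -4.69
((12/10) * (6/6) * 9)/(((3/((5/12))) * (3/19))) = 19/2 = 9.50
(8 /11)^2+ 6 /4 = 491 /242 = 2.03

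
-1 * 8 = -8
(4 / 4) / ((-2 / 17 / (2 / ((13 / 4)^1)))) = -68 / 13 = -5.23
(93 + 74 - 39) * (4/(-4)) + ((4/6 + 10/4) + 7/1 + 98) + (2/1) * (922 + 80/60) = 10961/6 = 1826.83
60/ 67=0.90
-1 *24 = -24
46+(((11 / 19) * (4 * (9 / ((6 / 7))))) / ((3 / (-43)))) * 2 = -12370 / 19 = -651.05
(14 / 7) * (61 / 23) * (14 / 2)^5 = 2050454 / 23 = 89150.17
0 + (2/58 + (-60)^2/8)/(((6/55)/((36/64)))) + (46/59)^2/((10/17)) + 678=48447826603/16151840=2999.52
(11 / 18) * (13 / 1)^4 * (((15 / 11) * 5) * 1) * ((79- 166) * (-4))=41413450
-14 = -14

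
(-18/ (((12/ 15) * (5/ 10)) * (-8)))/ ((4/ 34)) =765/ 16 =47.81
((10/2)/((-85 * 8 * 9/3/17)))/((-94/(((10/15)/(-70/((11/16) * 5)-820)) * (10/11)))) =-5/15640848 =-0.00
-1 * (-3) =3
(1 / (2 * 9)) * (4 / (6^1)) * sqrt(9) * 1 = 1 / 9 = 0.11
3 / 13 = 0.23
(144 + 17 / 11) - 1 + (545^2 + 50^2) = 3296365 / 11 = 299669.55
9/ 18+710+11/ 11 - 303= 408.50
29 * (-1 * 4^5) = -29696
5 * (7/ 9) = 35/ 9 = 3.89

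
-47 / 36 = -1.31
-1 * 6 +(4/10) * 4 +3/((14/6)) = -109/35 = -3.11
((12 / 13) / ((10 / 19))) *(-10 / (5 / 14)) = -3192 / 65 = -49.11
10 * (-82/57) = -820/57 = -14.39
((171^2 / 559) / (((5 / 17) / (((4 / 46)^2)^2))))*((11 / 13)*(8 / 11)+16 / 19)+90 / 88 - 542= -48404562882097 / 89478600068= -540.96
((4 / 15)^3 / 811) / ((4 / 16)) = 256 / 2737125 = 0.00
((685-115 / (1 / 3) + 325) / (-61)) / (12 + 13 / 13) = -665 / 793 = -0.84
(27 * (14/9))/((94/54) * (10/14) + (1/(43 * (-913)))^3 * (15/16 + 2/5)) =38425433957685704160/1137563237598384977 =33.78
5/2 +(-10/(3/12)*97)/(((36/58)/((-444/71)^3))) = 1094301097075/715822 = 1528733.54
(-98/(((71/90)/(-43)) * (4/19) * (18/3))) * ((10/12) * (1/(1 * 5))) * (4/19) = 10535/71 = 148.38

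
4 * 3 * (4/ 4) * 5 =60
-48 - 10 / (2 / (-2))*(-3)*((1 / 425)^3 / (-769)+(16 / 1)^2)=-91241042549994 / 11806553125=-7728.00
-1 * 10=-10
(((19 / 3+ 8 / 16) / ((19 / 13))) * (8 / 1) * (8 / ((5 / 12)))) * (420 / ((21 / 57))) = 818688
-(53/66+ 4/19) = -1.01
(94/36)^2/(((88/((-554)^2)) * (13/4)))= 169494361/23166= 7316.51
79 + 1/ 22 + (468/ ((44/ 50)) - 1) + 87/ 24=53987/ 88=613.49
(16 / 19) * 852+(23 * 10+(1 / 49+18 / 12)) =1767027 / 1862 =948.99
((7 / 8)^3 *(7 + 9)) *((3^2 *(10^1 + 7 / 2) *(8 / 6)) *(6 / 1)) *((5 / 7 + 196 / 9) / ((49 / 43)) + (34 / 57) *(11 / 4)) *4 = 67710627 / 76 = 890929.30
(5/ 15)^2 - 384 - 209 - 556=-10340/ 9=-1148.89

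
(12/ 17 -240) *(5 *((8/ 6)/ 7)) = -27120/ 119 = -227.90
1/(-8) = -1/8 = -0.12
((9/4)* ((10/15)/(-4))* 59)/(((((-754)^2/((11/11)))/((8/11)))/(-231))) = 0.01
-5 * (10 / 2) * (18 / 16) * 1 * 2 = -225 / 4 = -56.25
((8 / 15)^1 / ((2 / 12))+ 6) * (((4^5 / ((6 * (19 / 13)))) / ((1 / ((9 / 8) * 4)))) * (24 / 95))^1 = 11022336 / 9025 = 1221.31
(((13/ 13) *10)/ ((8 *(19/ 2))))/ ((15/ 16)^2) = 0.15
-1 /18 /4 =-1 /72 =-0.01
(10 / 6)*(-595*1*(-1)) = 2975 / 3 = 991.67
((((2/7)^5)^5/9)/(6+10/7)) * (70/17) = 83886080/54436438459420942606227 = 0.00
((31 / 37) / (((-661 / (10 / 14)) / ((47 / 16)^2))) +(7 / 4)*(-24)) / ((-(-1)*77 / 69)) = -127034108967 / 3374674688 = -37.64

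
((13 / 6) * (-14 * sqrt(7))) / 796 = -91 * sqrt(7) / 2388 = -0.10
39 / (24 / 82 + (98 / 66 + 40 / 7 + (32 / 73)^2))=5.08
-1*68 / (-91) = 68 / 91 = 0.75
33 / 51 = 11 / 17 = 0.65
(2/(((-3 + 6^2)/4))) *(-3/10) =-4/55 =-0.07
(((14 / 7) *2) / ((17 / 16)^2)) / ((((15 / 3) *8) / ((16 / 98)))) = 1024 / 70805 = 0.01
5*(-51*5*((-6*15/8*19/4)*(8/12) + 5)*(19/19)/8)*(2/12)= 104125/128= 813.48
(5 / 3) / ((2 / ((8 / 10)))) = 2 / 3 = 0.67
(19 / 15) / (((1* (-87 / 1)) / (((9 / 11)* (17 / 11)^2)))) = -5491 / 192995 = -0.03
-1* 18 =-18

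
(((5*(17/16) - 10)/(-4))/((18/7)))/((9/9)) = 175/384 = 0.46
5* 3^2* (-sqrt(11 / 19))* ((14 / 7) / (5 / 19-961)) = 45* sqrt(209) / 9127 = 0.07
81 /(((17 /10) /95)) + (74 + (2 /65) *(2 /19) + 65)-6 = 97825653 /20995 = 4659.47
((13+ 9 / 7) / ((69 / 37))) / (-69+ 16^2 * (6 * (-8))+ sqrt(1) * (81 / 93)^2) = -888925 / 1433827521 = -0.00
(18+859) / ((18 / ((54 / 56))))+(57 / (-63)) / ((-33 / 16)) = 262901 / 5544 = 47.42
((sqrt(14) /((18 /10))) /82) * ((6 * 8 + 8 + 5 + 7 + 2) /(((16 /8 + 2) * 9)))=175 * sqrt(14) /13284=0.05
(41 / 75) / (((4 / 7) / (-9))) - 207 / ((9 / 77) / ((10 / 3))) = -1773583 / 300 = -5911.94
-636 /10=-318 /5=-63.60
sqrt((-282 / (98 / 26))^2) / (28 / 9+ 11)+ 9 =89001 / 6223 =14.30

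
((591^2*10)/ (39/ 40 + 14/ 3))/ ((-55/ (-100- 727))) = 69325292880/ 7447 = 9309157.09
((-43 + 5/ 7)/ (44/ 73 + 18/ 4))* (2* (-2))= 33.15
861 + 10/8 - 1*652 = 841/4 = 210.25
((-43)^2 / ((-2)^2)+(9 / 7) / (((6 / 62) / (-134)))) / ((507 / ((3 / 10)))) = -7381 / 9464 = -0.78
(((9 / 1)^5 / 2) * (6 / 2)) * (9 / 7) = 1594323 / 14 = 113880.21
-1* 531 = -531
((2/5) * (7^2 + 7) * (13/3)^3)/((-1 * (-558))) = 123032/37665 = 3.27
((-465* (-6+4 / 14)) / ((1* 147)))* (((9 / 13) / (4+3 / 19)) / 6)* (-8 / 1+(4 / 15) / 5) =-1404176 / 352261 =-3.99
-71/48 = -1.48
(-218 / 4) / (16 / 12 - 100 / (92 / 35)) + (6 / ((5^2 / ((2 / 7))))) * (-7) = 1.00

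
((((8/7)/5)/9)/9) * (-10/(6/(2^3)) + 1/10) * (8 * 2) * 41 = -1041728/42525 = -24.50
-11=-11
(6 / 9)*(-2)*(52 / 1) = -69.33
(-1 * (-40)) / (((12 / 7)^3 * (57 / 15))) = 8575 / 4104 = 2.09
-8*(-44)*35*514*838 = 5306618240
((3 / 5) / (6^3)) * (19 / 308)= 19 / 110880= 0.00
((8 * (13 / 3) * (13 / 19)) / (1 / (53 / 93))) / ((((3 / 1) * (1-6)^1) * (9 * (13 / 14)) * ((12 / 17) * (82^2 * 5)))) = -81991 / 18044736525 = -0.00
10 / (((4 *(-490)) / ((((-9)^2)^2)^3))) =-282429536481 / 196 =-1440967022.86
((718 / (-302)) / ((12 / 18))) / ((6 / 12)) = -7.13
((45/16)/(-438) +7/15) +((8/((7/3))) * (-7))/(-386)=3532991/6762720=0.52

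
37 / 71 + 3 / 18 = 293 / 426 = 0.69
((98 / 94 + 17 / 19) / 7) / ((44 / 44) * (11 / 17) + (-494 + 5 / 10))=-58820 / 104748007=-0.00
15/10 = 3/2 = 1.50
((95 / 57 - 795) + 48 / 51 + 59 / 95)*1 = -3836131 / 4845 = -791.77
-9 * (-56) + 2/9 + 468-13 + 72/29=251005/261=961.70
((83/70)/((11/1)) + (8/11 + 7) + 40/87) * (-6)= -555671/11165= -49.77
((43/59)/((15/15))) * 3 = 2.19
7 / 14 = 1 / 2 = 0.50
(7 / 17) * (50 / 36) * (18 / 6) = 175 / 102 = 1.72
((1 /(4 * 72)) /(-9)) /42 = -1 /108864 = -0.00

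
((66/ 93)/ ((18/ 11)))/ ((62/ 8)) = 484/ 8649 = 0.06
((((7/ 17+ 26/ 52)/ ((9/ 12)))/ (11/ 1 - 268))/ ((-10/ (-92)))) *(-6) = 5704/ 21845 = 0.26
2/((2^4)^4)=1/32768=0.00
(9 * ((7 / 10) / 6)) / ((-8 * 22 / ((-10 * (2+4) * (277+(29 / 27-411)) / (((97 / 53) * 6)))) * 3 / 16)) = -13727 / 594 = -23.11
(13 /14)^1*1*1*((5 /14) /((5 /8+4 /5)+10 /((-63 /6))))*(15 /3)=9750 /2779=3.51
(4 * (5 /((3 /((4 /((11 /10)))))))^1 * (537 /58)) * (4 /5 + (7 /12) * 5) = 798340 /957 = 834.21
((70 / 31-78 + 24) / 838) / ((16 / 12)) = -1203 / 25978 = -0.05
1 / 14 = 0.07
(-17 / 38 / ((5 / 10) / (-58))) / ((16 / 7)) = 3451 / 152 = 22.70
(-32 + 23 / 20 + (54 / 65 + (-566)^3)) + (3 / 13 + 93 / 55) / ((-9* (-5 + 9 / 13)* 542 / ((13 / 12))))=-70829671226019659 / 390630240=-181321526.02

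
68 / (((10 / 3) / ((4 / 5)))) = 408 / 25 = 16.32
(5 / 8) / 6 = 5 / 48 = 0.10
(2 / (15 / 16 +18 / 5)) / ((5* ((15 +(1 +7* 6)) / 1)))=16 / 10527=0.00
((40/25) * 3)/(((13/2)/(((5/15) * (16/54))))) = 128/1755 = 0.07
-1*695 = -695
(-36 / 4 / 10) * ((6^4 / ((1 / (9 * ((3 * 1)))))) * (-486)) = 76527504 / 5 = 15305500.80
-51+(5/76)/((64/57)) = -13041/256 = -50.94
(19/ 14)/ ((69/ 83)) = 1577/ 966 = 1.63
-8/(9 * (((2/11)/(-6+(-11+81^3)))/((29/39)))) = -678097024/351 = -1931900.35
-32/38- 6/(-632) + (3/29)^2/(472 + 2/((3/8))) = -1505048395/1807672312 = -0.83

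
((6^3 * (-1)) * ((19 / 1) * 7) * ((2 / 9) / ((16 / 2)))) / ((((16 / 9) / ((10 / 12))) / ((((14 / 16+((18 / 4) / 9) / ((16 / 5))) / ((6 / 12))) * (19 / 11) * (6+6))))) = -1023435 / 64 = -15991.17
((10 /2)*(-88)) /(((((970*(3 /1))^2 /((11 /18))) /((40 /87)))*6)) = -484 /198915669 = -0.00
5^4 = 625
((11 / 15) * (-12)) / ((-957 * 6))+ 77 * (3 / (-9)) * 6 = -200968 / 1305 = -154.00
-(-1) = 1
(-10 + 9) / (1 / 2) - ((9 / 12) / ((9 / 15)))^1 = -13 / 4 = -3.25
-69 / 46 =-3 / 2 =-1.50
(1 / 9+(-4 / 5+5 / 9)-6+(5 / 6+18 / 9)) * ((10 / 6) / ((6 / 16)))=-44 / 3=-14.67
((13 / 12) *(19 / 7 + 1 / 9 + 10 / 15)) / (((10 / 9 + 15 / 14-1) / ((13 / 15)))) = 3718 / 1341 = 2.77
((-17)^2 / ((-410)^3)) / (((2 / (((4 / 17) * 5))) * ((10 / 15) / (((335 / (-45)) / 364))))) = 1139 / 15052346400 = 0.00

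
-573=-573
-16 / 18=-8 / 9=-0.89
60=60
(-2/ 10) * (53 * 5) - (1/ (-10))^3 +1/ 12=-158747/ 3000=-52.92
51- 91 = -40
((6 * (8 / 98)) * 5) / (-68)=-30 / 833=-0.04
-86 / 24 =-43 / 12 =-3.58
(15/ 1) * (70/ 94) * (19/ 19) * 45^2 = 1063125/ 47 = 22619.68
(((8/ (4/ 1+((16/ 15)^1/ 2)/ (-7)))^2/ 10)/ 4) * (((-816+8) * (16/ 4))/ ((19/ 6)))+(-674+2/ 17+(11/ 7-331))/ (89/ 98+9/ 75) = -848979166140/ 784715903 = -1081.89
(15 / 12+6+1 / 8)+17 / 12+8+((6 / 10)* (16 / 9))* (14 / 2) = 2911 / 120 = 24.26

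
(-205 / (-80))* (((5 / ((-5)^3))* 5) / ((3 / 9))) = -123 / 80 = -1.54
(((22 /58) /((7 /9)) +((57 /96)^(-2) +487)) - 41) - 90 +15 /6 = 53031133 /146566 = 361.82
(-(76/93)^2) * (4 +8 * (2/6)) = -115520/25947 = -4.45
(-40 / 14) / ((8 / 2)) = -5 / 7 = -0.71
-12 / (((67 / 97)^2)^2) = -1062351372 / 20151121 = -52.72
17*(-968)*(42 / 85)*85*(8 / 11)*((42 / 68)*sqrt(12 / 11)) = -56448*sqrt(33) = -324269.07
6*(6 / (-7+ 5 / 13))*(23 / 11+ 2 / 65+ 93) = -1224216 / 2365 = -517.64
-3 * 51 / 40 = -153 / 40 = -3.82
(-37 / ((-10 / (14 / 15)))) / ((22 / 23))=5957 / 1650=3.61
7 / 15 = 0.47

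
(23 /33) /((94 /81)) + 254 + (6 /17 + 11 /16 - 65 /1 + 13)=28636815 /140624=203.64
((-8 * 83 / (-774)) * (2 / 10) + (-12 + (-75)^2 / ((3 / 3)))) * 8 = 86891896 / 1935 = 44905.37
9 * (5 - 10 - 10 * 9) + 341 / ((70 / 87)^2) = -1608471 / 4900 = -328.26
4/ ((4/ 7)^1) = 7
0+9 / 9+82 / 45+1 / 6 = 2.99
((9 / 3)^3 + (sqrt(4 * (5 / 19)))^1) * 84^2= 14112 * sqrt(95) / 19 + 190512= 197751.30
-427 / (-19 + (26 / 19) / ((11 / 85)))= 89243 / 1761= 50.68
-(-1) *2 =2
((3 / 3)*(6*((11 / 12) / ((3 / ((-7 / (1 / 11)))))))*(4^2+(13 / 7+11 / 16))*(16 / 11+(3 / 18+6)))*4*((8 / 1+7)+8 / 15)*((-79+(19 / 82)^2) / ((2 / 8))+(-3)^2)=230146312925903 / 605160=380306551.86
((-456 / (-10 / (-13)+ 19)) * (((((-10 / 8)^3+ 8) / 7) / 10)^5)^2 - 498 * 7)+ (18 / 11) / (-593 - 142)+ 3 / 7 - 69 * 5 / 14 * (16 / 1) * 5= -6280151092588499070301239593341593920969199 / 1150842684701288602226193858560000000000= -5457.00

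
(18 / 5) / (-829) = -18 / 4145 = -0.00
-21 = -21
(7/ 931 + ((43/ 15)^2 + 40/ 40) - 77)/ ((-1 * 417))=2028158/ 12478725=0.16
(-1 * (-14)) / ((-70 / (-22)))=22 / 5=4.40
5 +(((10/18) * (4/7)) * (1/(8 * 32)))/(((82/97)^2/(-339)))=4.41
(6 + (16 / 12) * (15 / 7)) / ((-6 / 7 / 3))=-31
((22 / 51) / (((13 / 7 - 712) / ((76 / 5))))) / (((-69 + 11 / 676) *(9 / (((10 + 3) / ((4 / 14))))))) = 359991632 / 532010015685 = 0.00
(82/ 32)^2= 1681/ 256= 6.57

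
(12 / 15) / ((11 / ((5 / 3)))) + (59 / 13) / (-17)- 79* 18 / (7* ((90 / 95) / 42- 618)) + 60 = 12024937007 / 199806321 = 60.18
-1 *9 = -9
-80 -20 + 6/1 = -94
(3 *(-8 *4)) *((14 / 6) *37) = -8288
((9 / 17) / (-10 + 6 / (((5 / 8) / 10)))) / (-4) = -9 / 5848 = -0.00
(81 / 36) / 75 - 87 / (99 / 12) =-11567 / 1100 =-10.52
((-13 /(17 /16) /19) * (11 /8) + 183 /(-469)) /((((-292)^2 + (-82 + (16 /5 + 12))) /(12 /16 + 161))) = -625141105 /258125364728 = -0.00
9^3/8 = 729/8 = 91.12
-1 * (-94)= 94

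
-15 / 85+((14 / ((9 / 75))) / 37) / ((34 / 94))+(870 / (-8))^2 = 357325447 / 30192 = 11835.10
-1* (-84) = 84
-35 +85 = 50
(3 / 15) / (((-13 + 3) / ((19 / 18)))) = -19 / 900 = -0.02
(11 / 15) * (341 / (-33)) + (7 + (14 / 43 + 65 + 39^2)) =3068422 / 1935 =1585.75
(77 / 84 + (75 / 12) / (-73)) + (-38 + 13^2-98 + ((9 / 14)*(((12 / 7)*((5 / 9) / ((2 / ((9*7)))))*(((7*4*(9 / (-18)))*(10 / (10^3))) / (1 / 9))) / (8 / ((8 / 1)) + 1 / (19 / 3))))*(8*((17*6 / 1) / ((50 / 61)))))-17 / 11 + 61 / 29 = -182144705249 / 8732625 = -20857.96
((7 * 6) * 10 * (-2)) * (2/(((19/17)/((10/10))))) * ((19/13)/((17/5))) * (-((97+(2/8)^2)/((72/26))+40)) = 7565075/156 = 48494.07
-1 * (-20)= 20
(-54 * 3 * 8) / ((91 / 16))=-20736 / 91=-227.87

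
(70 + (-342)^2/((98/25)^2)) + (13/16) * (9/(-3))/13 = 295091917/38416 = 7681.48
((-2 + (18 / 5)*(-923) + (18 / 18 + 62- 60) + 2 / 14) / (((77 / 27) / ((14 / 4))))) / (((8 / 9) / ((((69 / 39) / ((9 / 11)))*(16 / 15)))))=-24065406 / 2275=-10578.20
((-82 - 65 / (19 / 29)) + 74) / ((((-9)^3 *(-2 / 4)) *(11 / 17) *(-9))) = 23086 / 457083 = 0.05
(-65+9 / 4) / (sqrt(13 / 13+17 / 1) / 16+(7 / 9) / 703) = -235.66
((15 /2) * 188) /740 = 141 /74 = 1.91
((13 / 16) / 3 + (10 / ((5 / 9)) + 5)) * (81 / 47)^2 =2442879 / 35344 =69.12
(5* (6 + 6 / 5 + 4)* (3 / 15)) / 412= 14 / 515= 0.03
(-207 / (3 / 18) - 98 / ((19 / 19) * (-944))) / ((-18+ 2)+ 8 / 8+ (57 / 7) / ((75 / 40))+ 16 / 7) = 20516125 / 138296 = 148.35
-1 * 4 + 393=389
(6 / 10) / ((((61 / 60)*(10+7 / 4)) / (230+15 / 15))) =33264 / 2867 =11.60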